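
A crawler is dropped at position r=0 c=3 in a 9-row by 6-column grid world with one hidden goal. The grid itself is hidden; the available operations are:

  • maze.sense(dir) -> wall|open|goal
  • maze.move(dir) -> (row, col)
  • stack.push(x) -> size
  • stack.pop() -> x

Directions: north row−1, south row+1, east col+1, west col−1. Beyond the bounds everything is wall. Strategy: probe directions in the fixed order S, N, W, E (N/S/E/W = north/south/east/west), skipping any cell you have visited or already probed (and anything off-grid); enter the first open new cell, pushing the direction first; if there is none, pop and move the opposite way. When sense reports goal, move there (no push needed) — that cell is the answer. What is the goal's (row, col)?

% maze.sense dir: south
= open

% stack.push x: south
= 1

% maze.move dir: south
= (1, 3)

% maze.sense dir: south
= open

% stack.push x: south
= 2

% maze.move dir: south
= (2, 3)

% maze.sense dir: south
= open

% stack.push x: south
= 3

% maze.move dir: south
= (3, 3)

% maze.sense dir: south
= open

% stack.push x: south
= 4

% maze.move dir: south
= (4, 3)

% maze.sense dir: south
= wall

% maze.sense dir: west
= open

% stack.push x: west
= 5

% maze.move dir: west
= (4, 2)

% maze.sense dir: south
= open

% stack.push x: south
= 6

% maze.move dir: south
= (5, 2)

% maze.sense dir: south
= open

% stack.push x: south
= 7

% maze.move dir: south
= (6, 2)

% maze.sense dir: south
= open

% stack.push x: south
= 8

% maze.move dir: south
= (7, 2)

% maze.sense dir: south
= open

% stack.push x: south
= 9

% maze.move dir: south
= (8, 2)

% maze.sense dir: west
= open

% stack.push x: west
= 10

% maze.move dir: west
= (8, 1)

% maze.sense dir: north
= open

% stack.push x: north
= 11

% maze.move dir: north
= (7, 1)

% maze.sense dir: north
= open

% stack.push x: north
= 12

% maze.move dir: north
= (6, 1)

% maze.sense dir: north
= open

% stack.push x: north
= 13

% maze.move dir: north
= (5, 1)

% maze.sense dir: north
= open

% stack.push x: north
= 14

% maze.move dir: north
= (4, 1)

% maze.sense dir: north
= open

% stack.push x: north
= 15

% maze.move dir: north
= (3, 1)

% maze.sense dir: north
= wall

% maze.sense dir: west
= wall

% maze.sense dir: east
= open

% stack.push x: east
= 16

% maze.move dir: east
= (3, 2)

% maze.sense dir: north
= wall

% stack.pop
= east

% maze.move dir: west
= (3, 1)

% stack.pop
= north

% maze.move dir: south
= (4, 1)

% maze.sense dir: west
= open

% stack.push x: west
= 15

% maze.move dir: west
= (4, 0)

% maze.sense dir: south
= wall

% stack.pop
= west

% maze.move dir: east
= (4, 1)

% stack.pop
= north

% maze.move dir: south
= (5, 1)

% stack.pop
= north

% maze.move dir: south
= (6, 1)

% maze.sense dir: west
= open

% stack.push x: west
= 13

% maze.move dir: west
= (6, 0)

% maze.sense dir: south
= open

% stack.push x: south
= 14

% maze.move dir: south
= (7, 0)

% maze.sense dir: south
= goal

% maze.move dir: south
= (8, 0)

Answer: (8, 0)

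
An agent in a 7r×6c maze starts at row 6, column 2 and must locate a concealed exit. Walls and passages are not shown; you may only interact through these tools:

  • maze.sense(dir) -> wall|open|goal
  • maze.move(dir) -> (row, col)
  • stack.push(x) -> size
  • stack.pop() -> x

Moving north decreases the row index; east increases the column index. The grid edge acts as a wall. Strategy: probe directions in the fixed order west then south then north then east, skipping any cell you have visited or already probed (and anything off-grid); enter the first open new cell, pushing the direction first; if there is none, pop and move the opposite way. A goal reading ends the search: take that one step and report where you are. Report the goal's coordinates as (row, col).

Do: sense[dir: west]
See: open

Do: push[x: west]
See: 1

Do: move[dir: west]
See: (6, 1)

Do: sense[dir: west]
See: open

Do: push[x: west]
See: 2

Do: move[dir: west]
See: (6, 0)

Do: sense[dir: north]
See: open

Do: push[x: north]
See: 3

Do: move[dir: north]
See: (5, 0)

Do: sense[dir: north]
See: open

Do: push[x: north]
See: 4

Do: move[dir: north]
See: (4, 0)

Do: sense[dir: north]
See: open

Do: push[x: north]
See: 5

Do: move[dir: north]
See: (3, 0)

Do: sense[dir: north]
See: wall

Do: sense[dir: east]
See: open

Do: push[x: east]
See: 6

Do: move[dir: east]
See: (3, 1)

Do: sense[dir: south]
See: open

Do: push[x: south]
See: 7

Do: move[dir: south]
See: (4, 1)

Do: sense[dir: south]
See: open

Do: push[x: south]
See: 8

Do: move[dir: south]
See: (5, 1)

Do: sense[dir: east]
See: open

Do: push[x: east]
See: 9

Do: move[dir: east]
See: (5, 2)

Do: sense[dir: north]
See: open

Do: push[x: north]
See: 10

Do: move[dir: north]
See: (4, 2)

Do: sense[dir: north]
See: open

Do: push[x: north]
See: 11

Do: move[dir: north]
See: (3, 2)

Do: sense[dir: north]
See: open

Do: push[x: north]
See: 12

Do: move[dir: north]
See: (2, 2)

Do: sense[dir: west]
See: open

Do: push[x: west]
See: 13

Do: move[dir: west]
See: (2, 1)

Do: sense[dir: north]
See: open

Do: push[x: north]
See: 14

Do: move[dir: north]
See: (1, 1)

Do: sense[dir: west]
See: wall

Do: sense[dir: north]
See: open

Do: push[x: north]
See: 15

Do: move[dir: north]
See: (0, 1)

Do: sense[dir: west]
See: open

Do: push[x: west]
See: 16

Do: move[dir: west]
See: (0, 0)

Do: pop[]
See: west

Do: move[dir: east]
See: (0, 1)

Do: sense[dir: east]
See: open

Do: push[x: east]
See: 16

Do: move[dir: east]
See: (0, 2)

Do: sense[dir: south]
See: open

Do: push[x: south]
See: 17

Do: move[dir: south]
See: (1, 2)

Do: sense[dir: east]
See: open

Do: push[x: east]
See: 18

Do: move[dir: east]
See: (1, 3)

Do: sense[dir: south]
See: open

Do: push[x: south]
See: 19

Do: move[dir: south]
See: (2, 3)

Do: sense[dir: south]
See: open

Do: push[x: south]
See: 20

Do: move[dir: south]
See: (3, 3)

Do: sense[dir: south]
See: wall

Do: sense[dir: east]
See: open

Do: push[x: east]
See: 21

Do: move[dir: east]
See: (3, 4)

Do: sense[dir: south]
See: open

Do: push[x: south]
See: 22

Do: move[dir: south]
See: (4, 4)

Do: sense[dir: south]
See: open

Do: push[x: south]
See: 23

Do: move[dir: south]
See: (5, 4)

Do: sense[dir: west]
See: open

Do: push[x: west]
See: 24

Do: move[dir: west]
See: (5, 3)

Do: sense[dir: south]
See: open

Do: push[x: south]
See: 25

Do: move[dir: south]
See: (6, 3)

Do: sense[dir: east]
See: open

Do: push[x: east]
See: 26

Do: move[dir: east]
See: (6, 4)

Do: sense[dir: east]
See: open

Do: push[x: east]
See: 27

Do: move[dir: east]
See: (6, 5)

Do: sense[dir: north]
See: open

Do: push[x: north]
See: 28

Do: move[dir: north]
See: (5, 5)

Do: sense[dir: north]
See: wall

Do: pop[]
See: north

Do: move[dir: south]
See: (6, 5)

Do: pop[]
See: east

Do: move[dir: west]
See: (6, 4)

Do: pop[]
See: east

Do: move[dir: west]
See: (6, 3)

Do: pop[]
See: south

Do: move[dir: north]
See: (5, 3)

Do: pop[]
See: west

Do: move[dir: east]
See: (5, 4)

Do: pop[]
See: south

Do: move[dir: north]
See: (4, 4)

Do: pop[]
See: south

Do: move[dir: north]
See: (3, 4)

Do: sense[dir: north]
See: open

Do: push[x: north]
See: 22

Do: move[dir: north]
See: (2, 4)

Do: sense[dir: north]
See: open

Do: push[x: north]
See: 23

Do: move[dir: north]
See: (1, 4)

Do: sense[dir: north]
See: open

Do: push[x: north]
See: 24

Do: move[dir: north]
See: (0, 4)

Do: sense[dir: west]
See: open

Do: push[x: west]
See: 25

Do: move[dir: west]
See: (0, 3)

Do: pop[]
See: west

Do: move[dir: east]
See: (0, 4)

Do: sense[dir: east]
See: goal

Do: move[dir: east]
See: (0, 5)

Answer: (0, 5)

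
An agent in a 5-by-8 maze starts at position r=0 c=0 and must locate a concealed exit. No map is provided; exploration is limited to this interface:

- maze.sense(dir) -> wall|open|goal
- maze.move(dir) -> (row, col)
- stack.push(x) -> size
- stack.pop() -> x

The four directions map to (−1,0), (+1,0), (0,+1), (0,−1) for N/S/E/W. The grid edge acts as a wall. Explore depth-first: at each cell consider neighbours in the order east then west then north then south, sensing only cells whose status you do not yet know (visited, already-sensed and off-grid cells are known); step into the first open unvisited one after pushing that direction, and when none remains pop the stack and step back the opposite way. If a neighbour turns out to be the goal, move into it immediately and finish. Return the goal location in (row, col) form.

I use maze.sense using dir: east, which returns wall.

Next I call maze.sense using dir: south, giving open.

Calling stack.push using x: south, : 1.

Now I run maze.move using dir: south, — result: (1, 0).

Invoking maze.sense using dir: east, giving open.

I run stack.push using x: east, → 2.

Then maze.move using dir: east, and get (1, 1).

I call maze.sense using dir: east, and see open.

I run stack.push using x: east, and see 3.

I run maze.move using dir: east, and get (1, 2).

I try maze.sense using dir: east, — result: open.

Invoking stack.push using x: east, and observe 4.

Then maze.move using dir: east, giving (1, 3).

I try maze.sense using dir: east, which returns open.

Next I call stack.push using x: east, and observe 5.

I invoke maze.move using dir: east, and get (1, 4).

Using maze.sense using dir: east, yielding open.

I use stack.push using x: east, : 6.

I invoke maze.move using dir: east, and get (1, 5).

I use maze.sense using dir: east, yielding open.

I call stack.push using x: east, : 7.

I invoke maze.move using dir: east, which returns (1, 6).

I run maze.sense using dir: east, giving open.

I use stack.push using x: east, : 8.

I invoke maze.move using dir: east, and see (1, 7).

I try maze.sense using dir: north, giving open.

Then stack.push using x: north, → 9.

I use maze.move using dir: north, and see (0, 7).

Now I run maze.sense using dir: west, which returns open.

Calling stack.push using x: west, : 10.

I invoke maze.move using dir: west, and see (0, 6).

I use maze.sense using dir: west, : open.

Then stack.push using x: west, and observe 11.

Then maze.move using dir: west, → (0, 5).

Invoking maze.sense using dir: west, and get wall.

Calling stack.pop(), → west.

Then maze.move using dir: east, and get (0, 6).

I try stack.pop, and see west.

I invoke maze.move using dir: east, — result: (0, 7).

I run stack.pop(), — result: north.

Invoking maze.move using dir: south, : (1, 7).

Invoking maze.sense using dir: south, yielding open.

Using stack.push using x: south, yielding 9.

I try maze.move using dir: south, and observe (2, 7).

I try maze.sense using dir: west, and see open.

Using stack.push using x: west, : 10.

I try maze.move using dir: west, and see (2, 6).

I call maze.sense using dir: west, : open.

Using stack.push using x: west, — result: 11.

Using maze.move using dir: west, and see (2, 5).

Then maze.sense using dir: west, yielding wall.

Invoking maze.sense using dir: south, which returns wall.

I invoke stack.pop, yielding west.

Now I run maze.move using dir: east, and observe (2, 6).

Invoking maze.sense using dir: south, and observe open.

Calling stack.push using x: south, : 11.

Invoking maze.move using dir: south, and observe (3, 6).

Calling maze.sense using dir: east, → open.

Calling stack.push using x: east, giving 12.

I use maze.move using dir: east, → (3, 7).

Then maze.sense using dir: south, yielding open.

Calling stack.push using x: south, — result: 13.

Invoking maze.move using dir: south, — result: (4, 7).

Calling maze.sense using dir: west, and get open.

Then stack.push using x: west, and observe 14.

Calling maze.move using dir: west, and get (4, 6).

Invoking maze.sense using dir: west, and observe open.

I use stack.push using x: west, and see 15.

Then maze.move using dir: west, : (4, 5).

I use maze.sense using dir: west, → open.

Invoking stack.push using x: west, which returns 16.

Next I call maze.move using dir: west, and get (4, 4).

I call maze.sense using dir: west, and observe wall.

Then maze.sense using dir: north, yielding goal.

I call maze.move using dir: north, and see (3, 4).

Answer: (3, 4)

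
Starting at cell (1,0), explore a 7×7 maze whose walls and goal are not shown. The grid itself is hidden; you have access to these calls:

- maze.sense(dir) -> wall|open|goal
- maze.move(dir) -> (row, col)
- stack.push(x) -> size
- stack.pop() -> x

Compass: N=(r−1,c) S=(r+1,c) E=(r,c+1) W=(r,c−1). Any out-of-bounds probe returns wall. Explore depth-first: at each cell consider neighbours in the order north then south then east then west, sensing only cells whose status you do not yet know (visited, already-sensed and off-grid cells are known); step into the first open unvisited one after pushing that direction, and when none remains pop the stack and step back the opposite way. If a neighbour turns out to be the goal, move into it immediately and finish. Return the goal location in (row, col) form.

// 1. sense(dir: north) ~> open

// 2. push(x: north) ~> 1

// 3. move(dir: north) ~> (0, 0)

// 4. sense(dir: east) ~> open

// 5. push(x: east) ~> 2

// 6. move(dir: east) ~> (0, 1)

// 7. sense(dir: south) ~> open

// 8. push(x: south) ~> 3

// 9. move(dir: south) ~> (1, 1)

// 10. sense(dir: south) ~> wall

// 11. sense(dir: east) ~> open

// 12. push(x: east) ~> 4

// 13. move(dir: east) ~> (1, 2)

// 14. sense(dir: north) ~> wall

// 15. sense(dir: south) ~> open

// 16. push(x: south) ~> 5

// 17. move(dir: south) ~> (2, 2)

// 18. sense(dir: south) ~> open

// 19. push(x: south) ~> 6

// 20. move(dir: south) ~> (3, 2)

// 21. sense(dir: south) ~> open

// 22. push(x: south) ~> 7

// 23. move(dir: south) ~> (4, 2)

// 24. sense(dir: south) ~> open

// 25. push(x: south) ~> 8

// 26. move(dir: south) ~> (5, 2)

// 27. sense(dir: south) ~> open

// 28. push(x: south) ~> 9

// 29. move(dir: south) ~> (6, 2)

// 30. sense(dir: east) ~> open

// 31. push(x: east) ~> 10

// 32. move(dir: east) ~> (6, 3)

// 33. sense(dir: north) ~> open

// 34. push(x: north) ~> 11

// 35. move(dir: north) ~> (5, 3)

// 36. sense(dir: north) ~> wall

// 37. sense(dir: east) ~> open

// 38. push(x: east) ~> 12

// 39. move(dir: east) ~> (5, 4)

// 40. sense(dir: north) ~> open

// 41. push(x: north) ~> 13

// 42. move(dir: north) ~> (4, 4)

// 43. sense(dir: north) ~> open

// 44. push(x: north) ~> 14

// 45. move(dir: north) ~> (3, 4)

// 46. sense(dir: north) ~> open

// 47. push(x: north) ~> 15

// 48. move(dir: north) ~> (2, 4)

// 49. sense(dir: north) ~> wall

// 50. sense(dir: east) ~> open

// 51. push(x: east) ~> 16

// 52. move(dir: east) ~> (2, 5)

// 53. sense(dir: north) ~> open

// 54. push(x: north) ~> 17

// 55. move(dir: north) ~> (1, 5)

// 56. sense(dir: north) ~> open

// 57. push(x: north) ~> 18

// 58. move(dir: north) ~> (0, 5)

// 59. sense(dir: east) ~> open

// 60. push(x: east) ~> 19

// 61. move(dir: east) ~> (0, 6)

// 62. sense(dir: south) ~> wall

// 63. pop() ~> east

// 64. move(dir: west) ~> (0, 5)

// 65. sense(dir: west) ~> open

// 66. push(x: west) ~> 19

// 67. move(dir: west) ~> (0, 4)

// 68. sense(dir: west) ~> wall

// 69. pop() ~> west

// 70. move(dir: east) ~> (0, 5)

// 71. pop() ~> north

// 72. move(dir: south) ~> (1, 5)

// 73. pop() ~> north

// 74. move(dir: south) ~> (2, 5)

// 75. sense(dir: south) ~> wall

// 76. sense(dir: east) ~> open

// 77. push(x: east) ~> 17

// 78. move(dir: east) ~> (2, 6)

// 79. sense(dir: south) ~> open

// 80. push(x: south) ~> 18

// 81. move(dir: south) ~> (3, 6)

// 82. sense(dir: south) ~> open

// 83. push(x: south) ~> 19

// 84. move(dir: south) ~> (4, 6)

// 85. sense(dir: south) ~> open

// 86. push(x: south) ~> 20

// 87. move(dir: south) ~> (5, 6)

// 88. sense(dir: south) ~> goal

// 89. move(dir: south) ~> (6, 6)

Answer: (6, 6)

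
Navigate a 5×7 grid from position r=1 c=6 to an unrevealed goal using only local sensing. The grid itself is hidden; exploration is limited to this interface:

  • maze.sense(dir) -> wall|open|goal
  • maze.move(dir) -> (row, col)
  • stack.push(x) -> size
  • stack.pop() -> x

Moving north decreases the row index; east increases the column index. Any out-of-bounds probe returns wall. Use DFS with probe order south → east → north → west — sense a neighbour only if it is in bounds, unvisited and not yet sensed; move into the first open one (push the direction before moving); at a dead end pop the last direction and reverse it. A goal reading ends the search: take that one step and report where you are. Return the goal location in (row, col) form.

Act: sense[dir→south]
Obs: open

Act: push[x→south]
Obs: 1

Act: move[dir→south]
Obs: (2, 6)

Act: sense[dir→south]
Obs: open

Act: push[x→south]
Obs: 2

Act: move[dir→south]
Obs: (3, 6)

Act: sense[dir→south]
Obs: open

Act: push[x→south]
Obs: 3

Act: move[dir→south]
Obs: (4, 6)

Act: sense[dir→west]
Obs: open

Act: push[x→west]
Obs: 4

Act: move[dir→west]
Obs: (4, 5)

Act: sense[dir→north]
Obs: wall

Act: sense[dir→west]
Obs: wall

Act: pop[]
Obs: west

Act: move[dir→east]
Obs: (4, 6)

Act: pop[]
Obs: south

Act: move[dir→north]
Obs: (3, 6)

Act: pop[]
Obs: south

Act: move[dir→north]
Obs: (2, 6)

Act: sense[dir→west]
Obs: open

Act: push[x→west]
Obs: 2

Act: move[dir→west]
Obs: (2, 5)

Act: sense[dir→north]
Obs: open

Act: push[x→north]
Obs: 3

Act: move[dir→north]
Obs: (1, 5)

Act: sense[dir→north]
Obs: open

Act: push[x→north]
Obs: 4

Act: move[dir→north]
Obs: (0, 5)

Act: sense[dir→east]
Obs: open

Act: push[x→east]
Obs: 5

Act: move[dir→east]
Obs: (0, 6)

Act: pop[]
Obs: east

Act: move[dir→west]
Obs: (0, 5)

Act: sense[dir→west]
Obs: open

Act: push[x→west]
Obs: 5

Act: move[dir→west]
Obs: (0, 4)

Act: sense[dir→south]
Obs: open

Act: push[x→south]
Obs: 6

Act: move[dir→south]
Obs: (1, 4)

Act: sense[dir→south]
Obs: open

Act: push[x→south]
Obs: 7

Act: move[dir→south]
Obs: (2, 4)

Act: sense[dir→south]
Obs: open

Act: push[x→south]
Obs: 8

Act: move[dir→south]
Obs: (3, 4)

Act: sense[dir→west]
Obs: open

Act: push[x→west]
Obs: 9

Act: move[dir→west]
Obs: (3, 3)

Act: sense[dir→south]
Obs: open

Act: push[x→south]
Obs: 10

Act: move[dir→south]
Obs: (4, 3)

Act: sense[dir→west]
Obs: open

Act: push[x→west]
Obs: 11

Act: move[dir→west]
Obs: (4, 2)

Act: sense[dir→north]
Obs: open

Act: push[x→north]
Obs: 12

Act: move[dir→north]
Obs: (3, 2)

Act: sense[dir→north]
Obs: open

Act: push[x→north]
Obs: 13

Act: move[dir→north]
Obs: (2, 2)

Act: sense[dir→east]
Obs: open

Act: push[x→east]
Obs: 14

Act: move[dir→east]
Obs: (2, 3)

Act: sense[dir→north]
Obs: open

Act: push[x→north]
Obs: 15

Act: move[dir→north]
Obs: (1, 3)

Act: sense[dir→north]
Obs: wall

Act: sense[dir→west]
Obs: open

Act: push[x→west]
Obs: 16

Act: move[dir→west]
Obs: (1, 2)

Act: sense[dir→north]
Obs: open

Act: push[x→north]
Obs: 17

Act: move[dir→north]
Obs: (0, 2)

Act: sense[dir→west]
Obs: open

Act: push[x→west]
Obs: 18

Act: move[dir→west]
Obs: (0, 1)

Act: sense[dir→south]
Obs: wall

Act: sense[dir→west]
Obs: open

Act: push[x→west]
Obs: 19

Act: move[dir→west]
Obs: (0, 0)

Act: sense[dir→south]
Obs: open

Act: push[x→south]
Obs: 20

Act: move[dir→south]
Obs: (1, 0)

Act: sense[dir→south]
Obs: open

Act: push[x→south]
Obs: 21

Act: move[dir→south]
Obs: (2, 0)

Act: sense[dir→south]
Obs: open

Act: push[x→south]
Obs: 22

Act: move[dir→south]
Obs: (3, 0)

Act: sense[dir→south]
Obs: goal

Act: move[dir→south]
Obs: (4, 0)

Answer: (4, 0)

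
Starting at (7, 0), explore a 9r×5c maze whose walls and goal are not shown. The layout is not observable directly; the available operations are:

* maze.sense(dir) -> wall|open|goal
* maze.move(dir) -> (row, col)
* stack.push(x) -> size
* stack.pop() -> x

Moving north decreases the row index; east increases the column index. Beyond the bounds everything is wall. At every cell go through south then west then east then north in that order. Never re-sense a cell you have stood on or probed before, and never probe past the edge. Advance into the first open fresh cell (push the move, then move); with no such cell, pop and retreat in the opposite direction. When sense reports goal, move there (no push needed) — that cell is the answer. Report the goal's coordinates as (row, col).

Action: maze.sense[dir→south]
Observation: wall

Action: maze.sense[dir→east]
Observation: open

Action: stack.push[x→east]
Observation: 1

Action: maze.move[dir→east]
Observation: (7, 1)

Action: maze.sense[dir→south]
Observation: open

Action: stack.push[x→south]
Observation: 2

Action: maze.move[dir→south]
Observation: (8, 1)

Action: maze.sense[dir→east]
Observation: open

Action: stack.push[x→east]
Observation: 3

Action: maze.move[dir→east]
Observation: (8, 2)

Action: maze.sense[dir→east]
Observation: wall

Action: maze.sense[dir→north]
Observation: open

Action: stack.push[x→north]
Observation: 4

Action: maze.move[dir→north]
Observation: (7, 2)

Action: maze.sense[dir→east]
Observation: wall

Action: maze.sense[dir→north]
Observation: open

Action: stack.push[x→north]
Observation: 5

Action: maze.move[dir→north]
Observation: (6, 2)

Action: maze.sense[dir→west]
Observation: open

Action: stack.push[x→west]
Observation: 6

Action: maze.move[dir→west]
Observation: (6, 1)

Action: maze.sense[dir→west]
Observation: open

Action: stack.push[x→west]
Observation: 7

Action: maze.move[dir→west]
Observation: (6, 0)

Action: maze.sense[dir→north]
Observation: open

Action: stack.push[x→north]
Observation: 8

Action: maze.move[dir→north]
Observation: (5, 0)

Action: maze.sense[dir→east]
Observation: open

Action: stack.push[x→east]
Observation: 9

Action: maze.move[dir→east]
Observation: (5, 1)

Action: maze.sense[dir→east]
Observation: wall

Action: maze.sense[dir→north]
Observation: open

Action: stack.push[x→north]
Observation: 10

Action: maze.move[dir→north]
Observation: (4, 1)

Action: maze.sense[dir→west]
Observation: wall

Action: maze.sense[dir→east]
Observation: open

Action: stack.push[x→east]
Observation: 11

Action: maze.move[dir→east]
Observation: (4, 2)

Action: maze.sense[dir→east]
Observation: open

Action: stack.push[x→east]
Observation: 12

Action: maze.move[dir→east]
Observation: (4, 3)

Action: maze.sense[dir→south]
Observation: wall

Action: maze.sense[dir→east]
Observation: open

Action: stack.push[x→east]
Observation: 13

Action: maze.move[dir→east]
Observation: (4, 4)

Action: maze.sense[dir→south]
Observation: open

Action: stack.push[x→south]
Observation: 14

Action: maze.move[dir→south]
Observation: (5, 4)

Action: maze.sense[dir→south]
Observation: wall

Action: stack.pop[]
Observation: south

Action: maze.move[dir→north]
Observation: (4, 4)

Action: maze.sense[dir→north]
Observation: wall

Action: stack.pop[]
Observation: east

Action: maze.move[dir→west]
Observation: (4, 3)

Action: maze.sense[dir→north]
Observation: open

Action: stack.push[x→north]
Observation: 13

Action: maze.move[dir→north]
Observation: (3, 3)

Action: maze.sense[dir→west]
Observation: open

Action: stack.push[x→west]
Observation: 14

Action: maze.move[dir→west]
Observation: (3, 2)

Action: maze.sense[dir→west]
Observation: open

Action: stack.push[x→west]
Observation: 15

Action: maze.move[dir→west]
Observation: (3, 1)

Action: maze.sense[dir→west]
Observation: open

Action: stack.push[x→west]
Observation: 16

Action: maze.move[dir→west]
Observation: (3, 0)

Action: maze.sense[dir→north]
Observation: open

Action: stack.push[x→north]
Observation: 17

Action: maze.move[dir→north]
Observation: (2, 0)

Action: maze.sense[dir→east]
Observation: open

Action: stack.push[x→east]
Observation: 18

Action: maze.move[dir→east]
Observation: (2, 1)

Action: maze.sense[dir→east]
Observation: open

Action: stack.push[x→east]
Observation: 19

Action: maze.move[dir→east]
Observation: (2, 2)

Action: maze.sense[dir→east]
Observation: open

Action: stack.push[x→east]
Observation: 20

Action: maze.move[dir→east]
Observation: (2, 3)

Action: maze.sense[dir→east]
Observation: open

Action: stack.push[x→east]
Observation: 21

Action: maze.move[dir→east]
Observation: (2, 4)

Action: maze.sense[dir→north]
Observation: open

Action: stack.push[x→north]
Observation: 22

Action: maze.move[dir→north]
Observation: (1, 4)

Action: maze.sense[dir→west]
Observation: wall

Action: maze.sense[dir→north]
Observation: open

Action: stack.push[x→north]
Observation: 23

Action: maze.move[dir→north]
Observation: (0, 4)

Action: maze.sense[dir→west]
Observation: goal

Action: maze.move[dir→west]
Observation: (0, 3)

Answer: (0, 3)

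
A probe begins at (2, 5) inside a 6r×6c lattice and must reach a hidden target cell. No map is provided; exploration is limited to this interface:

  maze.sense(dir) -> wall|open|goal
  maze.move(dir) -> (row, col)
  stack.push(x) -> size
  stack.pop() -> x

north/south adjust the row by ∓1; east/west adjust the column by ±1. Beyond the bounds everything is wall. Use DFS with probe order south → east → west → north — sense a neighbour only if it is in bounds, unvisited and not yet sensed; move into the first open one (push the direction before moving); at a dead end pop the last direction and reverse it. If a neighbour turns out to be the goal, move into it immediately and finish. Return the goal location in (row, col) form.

// maze.sense(dir='south') : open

// stack.push(x='south') : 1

// maze.move(dir='south') : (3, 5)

// maze.sense(dir='south') : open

// stack.push(x='south') : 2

// maze.move(dir='south') : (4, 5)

// maze.sense(dir='south') : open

// stack.push(x='south') : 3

// maze.move(dir='south') : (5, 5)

// maze.sense(dir='west') : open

// stack.push(x='west') : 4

// maze.move(dir='west') : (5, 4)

// maze.sense(dir='west') : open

// stack.push(x='west') : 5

// maze.move(dir='west') : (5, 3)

// maze.sense(dir='west') : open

// stack.push(x='west') : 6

// maze.move(dir='west') : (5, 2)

// maze.sense(dir='west') : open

// stack.push(x='west') : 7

// maze.move(dir='west') : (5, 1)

// maze.sense(dir='west') : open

// stack.push(x='west') : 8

// maze.move(dir='west') : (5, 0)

// maze.sense(dir='north') : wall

// stack.pop() : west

// maze.move(dir='east') : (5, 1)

// maze.sense(dir='north') : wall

// stack.pop() : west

// maze.move(dir='east') : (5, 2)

// maze.sense(dir='north') : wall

// stack.pop() : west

// maze.move(dir='east') : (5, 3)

// maze.sense(dir='north') : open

// stack.push(x='north') : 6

// maze.move(dir='north') : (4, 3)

// maze.sense(dir='east') : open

// stack.push(x='east') : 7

// maze.move(dir='east') : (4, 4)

// maze.sense(dir='north') : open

// stack.push(x='north') : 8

// maze.move(dir='north') : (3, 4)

// maze.sense(dir='west') : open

// stack.push(x='west') : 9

// maze.move(dir='west') : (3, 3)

// maze.sense(dir='west') : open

// stack.push(x='west') : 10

// maze.move(dir='west') : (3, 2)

// maze.sense(dir='west') : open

// stack.push(x='west') : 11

// maze.move(dir='west') : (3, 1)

// maze.sense(dir='west') : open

// stack.push(x='west') : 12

// maze.move(dir='west') : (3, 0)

// maze.sense(dir='north') : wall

// stack.pop() : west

// maze.move(dir='east') : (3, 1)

// maze.sense(dir='north') : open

// stack.push(x='north') : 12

// maze.move(dir='north') : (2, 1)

// maze.sense(dir='east') : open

// stack.push(x='east') : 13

// maze.move(dir='east') : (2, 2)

// maze.sense(dir='east') : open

// stack.push(x='east') : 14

// maze.move(dir='east') : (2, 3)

// maze.sense(dir='east') : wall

// maze.sense(dir='north') : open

// stack.push(x='north') : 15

// maze.move(dir='north') : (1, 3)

// maze.sense(dir='east') : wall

// maze.sense(dir='west') : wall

// maze.sense(dir='north') : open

// stack.push(x='north') : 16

// maze.move(dir='north') : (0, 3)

// maze.sense(dir='east') : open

// stack.push(x='east') : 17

// maze.move(dir='east') : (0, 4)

// maze.sense(dir='east') : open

// stack.push(x='east') : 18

// maze.move(dir='east') : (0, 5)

// maze.sense(dir='south') : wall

// stack.pop() : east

// maze.move(dir='west') : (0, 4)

// stack.pop() : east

// maze.move(dir='west') : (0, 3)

// maze.sense(dir='west') : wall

// stack.pop() : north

// maze.move(dir='south') : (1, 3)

// stack.pop() : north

// maze.move(dir='south') : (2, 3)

// stack.pop() : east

// maze.move(dir='west') : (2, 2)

// stack.pop() : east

// maze.move(dir='west') : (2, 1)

// maze.sense(dir='north') : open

// stack.push(x='north') : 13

// maze.move(dir='north') : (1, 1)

// maze.sense(dir='west') : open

// stack.push(x='west') : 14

// maze.move(dir='west') : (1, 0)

// maze.sense(dir='north') : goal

// maze.move(dir='north') : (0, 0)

Answer: (0, 0)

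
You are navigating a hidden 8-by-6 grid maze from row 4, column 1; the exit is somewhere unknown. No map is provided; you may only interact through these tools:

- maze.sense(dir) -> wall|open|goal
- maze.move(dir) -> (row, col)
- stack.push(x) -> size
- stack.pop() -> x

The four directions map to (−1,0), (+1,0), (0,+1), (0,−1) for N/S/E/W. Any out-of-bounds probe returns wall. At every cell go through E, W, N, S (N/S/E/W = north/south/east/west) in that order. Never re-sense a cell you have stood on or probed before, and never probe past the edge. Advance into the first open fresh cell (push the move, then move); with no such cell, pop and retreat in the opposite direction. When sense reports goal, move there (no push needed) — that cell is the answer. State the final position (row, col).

Next I call maze.sense passing dir→east, yielding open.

I call stack.push passing x→east, and get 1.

I try maze.move passing dir→east, → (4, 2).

Using maze.sense passing dir→east, which returns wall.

Invoking maze.sense passing dir→north, and get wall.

I run maze.sense passing dir→south, and get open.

Next I call stack.push passing x→south, yielding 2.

I run maze.move passing dir→south, giving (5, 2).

Invoking maze.sense passing dir→east, : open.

Now I run stack.push passing x→east, → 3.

Using maze.move passing dir→east, and get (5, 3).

Next I call maze.sense passing dir→east, and observe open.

Next I call stack.push passing x→east, and see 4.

Next I call maze.move passing dir→east, : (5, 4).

I use maze.sense passing dir→east, which returns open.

Calling stack.push passing x→east, and observe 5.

Next I call maze.move passing dir→east, → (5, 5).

Using maze.sense passing dir→north, and observe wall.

Next I call maze.sense passing dir→south, and observe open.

I try stack.push passing x→south, → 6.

I invoke maze.move passing dir→south, yielding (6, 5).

I use maze.sense passing dir→west, — result: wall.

Invoking maze.sense passing dir→south, : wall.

Calling stack.pop(), yielding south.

I try maze.move passing dir→north, giving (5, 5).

I try stack.pop(), giving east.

Calling maze.move passing dir→west, and get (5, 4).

Then maze.sense passing dir→north, : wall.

I run stack.pop(), yielding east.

Next I call maze.move passing dir→west, and get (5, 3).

Now I run maze.sense passing dir→south, and get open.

I invoke stack.push passing x→south, and see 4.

Using maze.move passing dir→south, yielding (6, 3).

I run maze.sense passing dir→west, giving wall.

Next I call maze.sense passing dir→south, and see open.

Then stack.push passing x→south, giving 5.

I try maze.move passing dir→south, and see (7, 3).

Next I call maze.sense passing dir→east, : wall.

I use maze.sense passing dir→west, yielding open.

I call stack.push passing x→west, — result: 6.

Invoking maze.move passing dir→west, and get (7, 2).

Invoking maze.sense passing dir→west, : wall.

I invoke stack.pop(), yielding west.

I try maze.move passing dir→east, and see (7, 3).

I run stack.pop, which returns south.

I run maze.move passing dir→north, giving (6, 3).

Then stack.pop(), giving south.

I invoke maze.move passing dir→north, — result: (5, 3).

Next I call stack.pop, : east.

I call maze.move passing dir→west, and see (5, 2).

Invoking maze.sense passing dir→west, and get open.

I try stack.push passing x→west, yielding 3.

I call maze.move passing dir→west, — result: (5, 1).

I invoke maze.sense passing dir→west, → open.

I try stack.push passing x→west, and see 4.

Invoking maze.move passing dir→west, giving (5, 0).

Then maze.sense passing dir→north, yielding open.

Using stack.push passing x→north, and see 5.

Next I call maze.move passing dir→north, → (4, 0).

I run maze.sense passing dir→north, — result: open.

Invoking stack.push passing x→north, and see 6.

I call maze.move passing dir→north, → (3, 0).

Invoking maze.sense passing dir→east, — result: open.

I use stack.push passing x→east, → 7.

Next I call maze.move passing dir→east, — result: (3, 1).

Then maze.sense passing dir→north, : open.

I use stack.push passing x→north, which returns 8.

I use maze.move passing dir→north, → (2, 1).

I use maze.sense passing dir→east, and see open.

Then stack.push passing x→east, yielding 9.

Then maze.move passing dir→east, yielding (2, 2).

I invoke maze.sense passing dir→east, : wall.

I call maze.sense passing dir→north, which returns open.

Calling stack.push passing x→north, → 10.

Calling maze.move passing dir→north, : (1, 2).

I try maze.sense passing dir→east, → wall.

Now I run maze.sense passing dir→west, — result: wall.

Calling maze.sense passing dir→north, and observe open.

Using stack.push passing x→north, and get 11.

Next I call maze.move passing dir→north, and observe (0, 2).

Using maze.sense passing dir→east, → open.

Using stack.push passing x→east, giving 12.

I invoke maze.move passing dir→east, and get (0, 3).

Then maze.sense passing dir→east, — result: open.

I use stack.push passing x→east, and see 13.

Now I run maze.move passing dir→east, : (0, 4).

Next I call maze.sense passing dir→east, giving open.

Next I call stack.push passing x→east, and observe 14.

I use maze.move passing dir→east, and observe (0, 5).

Next I call maze.sense passing dir→south, — result: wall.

I run stack.pop(), and get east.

I try maze.move passing dir→west, yielding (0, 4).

I use maze.sense passing dir→south, and get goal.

I run maze.move passing dir→south, and observe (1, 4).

Answer: (1, 4)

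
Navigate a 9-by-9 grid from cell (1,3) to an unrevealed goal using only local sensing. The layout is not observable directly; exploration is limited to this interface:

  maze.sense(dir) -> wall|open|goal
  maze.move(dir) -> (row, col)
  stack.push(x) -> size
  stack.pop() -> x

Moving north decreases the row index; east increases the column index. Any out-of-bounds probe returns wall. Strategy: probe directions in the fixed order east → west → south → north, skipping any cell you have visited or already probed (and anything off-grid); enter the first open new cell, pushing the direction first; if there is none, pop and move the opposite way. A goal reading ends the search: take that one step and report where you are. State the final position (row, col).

>> maze.sense(east)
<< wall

>> maze.sense(west)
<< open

>> stack.push(west)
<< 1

>> maze.move(west)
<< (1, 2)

>> maze.sense(west)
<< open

>> stack.push(west)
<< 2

>> maze.move(west)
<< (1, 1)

>> maze.sense(west)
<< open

>> stack.push(west)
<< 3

>> maze.move(west)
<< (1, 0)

>> maze.sense(south)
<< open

>> stack.push(south)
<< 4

>> maze.move(south)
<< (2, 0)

>> maze.sense(east)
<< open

>> stack.push(east)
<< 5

>> maze.move(east)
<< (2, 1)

>> maze.sense(east)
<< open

>> stack.push(east)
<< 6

>> maze.move(east)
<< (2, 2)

>> maze.sense(east)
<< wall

>> maze.sense(south)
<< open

>> stack.push(south)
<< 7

>> maze.move(south)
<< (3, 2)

>> maze.sense(east)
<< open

>> stack.push(east)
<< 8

>> maze.move(east)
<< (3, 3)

>> maze.sense(east)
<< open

>> stack.push(east)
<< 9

>> maze.move(east)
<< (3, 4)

>> maze.sense(east)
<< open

>> stack.push(east)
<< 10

>> maze.move(east)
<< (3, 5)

>> maze.sense(east)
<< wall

>> maze.sense(south)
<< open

>> stack.push(south)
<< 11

>> maze.move(south)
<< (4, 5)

>> maze.sense(east)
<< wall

>> maze.sense(west)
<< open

>> stack.push(west)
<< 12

>> maze.move(west)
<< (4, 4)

>> maze.sense(west)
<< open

>> stack.push(west)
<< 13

>> maze.move(west)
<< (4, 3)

>> maze.sense(west)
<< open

>> stack.push(west)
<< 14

>> maze.move(west)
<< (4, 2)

>> maze.sense(west)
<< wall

>> maze.sense(south)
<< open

>> stack.push(south)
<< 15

>> maze.move(south)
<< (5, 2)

>> maze.sense(east)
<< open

>> stack.push(east)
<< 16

>> maze.move(east)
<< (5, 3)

>> maze.sense(east)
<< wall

>> maze.sense(south)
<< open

>> stack.push(south)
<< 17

>> maze.move(south)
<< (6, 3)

>> maze.sense(east)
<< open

>> stack.push(east)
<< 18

>> maze.move(east)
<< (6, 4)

>> maze.sense(east)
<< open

>> stack.push(east)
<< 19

>> maze.move(east)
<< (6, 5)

>> maze.sense(east)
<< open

>> stack.push(east)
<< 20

>> maze.move(east)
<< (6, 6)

>> maze.sense(east)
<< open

>> stack.push(east)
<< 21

>> maze.move(east)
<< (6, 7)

>> maze.sense(east)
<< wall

>> maze.sense(south)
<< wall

>> maze.sense(north)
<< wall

>> stack.pop()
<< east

>> maze.move(west)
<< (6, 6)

>> maze.sense(south)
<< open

>> stack.push(south)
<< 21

>> maze.move(south)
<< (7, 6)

>> maze.sense(west)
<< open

>> stack.push(west)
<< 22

>> maze.move(west)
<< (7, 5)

>> maze.sense(west)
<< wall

>> maze.sense(south)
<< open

>> stack.push(south)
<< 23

>> maze.move(south)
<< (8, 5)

>> maze.sense(east)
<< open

>> stack.push(east)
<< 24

>> maze.move(east)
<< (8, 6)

>> maze.sense(east)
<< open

>> stack.push(east)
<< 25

>> maze.move(east)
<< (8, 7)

>> maze.sense(east)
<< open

>> stack.push(east)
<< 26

>> maze.move(east)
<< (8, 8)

>> maze.sense(north)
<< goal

>> maze.move(north)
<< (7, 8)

Answer: (7, 8)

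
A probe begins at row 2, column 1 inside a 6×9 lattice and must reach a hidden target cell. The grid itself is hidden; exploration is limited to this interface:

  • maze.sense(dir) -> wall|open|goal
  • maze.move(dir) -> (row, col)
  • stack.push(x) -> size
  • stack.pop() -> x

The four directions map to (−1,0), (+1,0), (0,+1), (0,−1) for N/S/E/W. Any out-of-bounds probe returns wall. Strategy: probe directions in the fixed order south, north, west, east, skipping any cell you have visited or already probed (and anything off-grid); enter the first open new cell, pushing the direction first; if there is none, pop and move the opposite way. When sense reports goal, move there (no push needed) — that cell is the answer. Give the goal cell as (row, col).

I run maze.sense on dir: south, and see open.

I use stack.push on x: south, and get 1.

Then maze.move on dir: south, giving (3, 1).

Now I run maze.sense on dir: south, — result: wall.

I run maze.sense on dir: west, yielding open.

Invoking stack.push on x: west, and get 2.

Next I call maze.move on dir: west, : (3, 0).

Next I call maze.sense on dir: south, → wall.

I call maze.sense on dir: north, which returns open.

I try stack.push on x: north, — result: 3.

Invoking maze.move on dir: north, and observe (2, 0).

Next I call maze.sense on dir: north, : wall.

Using stack.pop, and get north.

Invoking maze.move on dir: south, yielding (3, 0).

I try stack.pop(), and see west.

Invoking maze.move on dir: east, which returns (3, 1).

Then maze.sense on dir: east, yielding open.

Next I call stack.push on x: east, : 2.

Using maze.move on dir: east, which returns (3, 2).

Using maze.sense on dir: south, which returns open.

Using stack.push on x: south, — result: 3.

Invoking maze.move on dir: south, which returns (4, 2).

I use maze.sense on dir: south, — result: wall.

I invoke maze.sense on dir: east, : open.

I invoke stack.push on x: east, and see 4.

Invoking maze.move on dir: east, : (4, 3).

Now I run maze.sense on dir: south, giving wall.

Next I call maze.sense on dir: north, which returns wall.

I call maze.sense on dir: east, : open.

Calling stack.push on x: east, and get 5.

I run maze.move on dir: east, which returns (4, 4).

Then maze.sense on dir: south, which returns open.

Next I call stack.push on x: south, yielding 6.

I try maze.move on dir: south, and get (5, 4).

Then maze.sense on dir: east, yielding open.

I call stack.push on x: east, yielding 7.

Now I run maze.move on dir: east, : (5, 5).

I run maze.sense on dir: north, and observe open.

Using stack.push on x: north, : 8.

I run maze.move on dir: north, which returns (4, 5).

Invoking maze.sense on dir: north, — result: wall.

I try maze.sense on dir: east, which returns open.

I try stack.push on x: east, → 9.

I call maze.move on dir: east, and observe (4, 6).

I invoke maze.sense on dir: south, : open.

Then stack.push on x: south, which returns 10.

I invoke maze.move on dir: south, yielding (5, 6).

Now I run maze.sense on dir: east, yielding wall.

I try stack.pop, yielding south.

I call maze.move on dir: north, → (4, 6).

I try maze.sense on dir: north, — result: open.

I invoke stack.push on x: north, → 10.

Next I call maze.move on dir: north, which returns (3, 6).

Invoking maze.sense on dir: north, yielding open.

I run stack.push on x: north, — result: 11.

I use maze.move on dir: north, and get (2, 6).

Using maze.sense on dir: north, → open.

I call stack.push on x: north, yielding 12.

Now I run maze.move on dir: north, : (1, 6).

I use maze.sense on dir: north, : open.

I try stack.push on x: north, giving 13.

I use maze.move on dir: north, which returns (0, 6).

Calling maze.sense on dir: west, and get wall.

Calling maze.sense on dir: east, — result: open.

I invoke stack.push on x: east, which returns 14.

Using maze.move on dir: east, and see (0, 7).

I invoke maze.sense on dir: south, and observe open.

Next I call stack.push on x: south, → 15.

Then maze.move on dir: south, → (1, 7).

I call maze.sense on dir: south, yielding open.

I run stack.push on x: south, : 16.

I use maze.move on dir: south, yielding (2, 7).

I try maze.sense on dir: south, and get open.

Using stack.push on x: south, — result: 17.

I run maze.move on dir: south, — result: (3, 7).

Now I run maze.sense on dir: south, : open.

Then stack.push on x: south, and observe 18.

Invoking maze.move on dir: south, and get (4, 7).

Calling maze.sense on dir: east, : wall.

Now I run stack.pop(), → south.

Next I call maze.move on dir: north, which returns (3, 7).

Using maze.sense on dir: east, which returns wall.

Now I run stack.pop(), → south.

Calling maze.move on dir: north, → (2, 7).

Using maze.sense on dir: east, which returns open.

I call stack.push on x: east, yielding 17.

I try maze.move on dir: east, and see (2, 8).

Calling maze.sense on dir: north, yielding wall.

I try stack.pop(), and observe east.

I try maze.move on dir: west, which returns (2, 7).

Now I run stack.pop(), and observe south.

Using maze.move on dir: north, : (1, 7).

I try stack.pop, giving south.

Calling maze.move on dir: north, yielding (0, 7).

Calling maze.sense on dir: east, yielding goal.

I call maze.move on dir: east, : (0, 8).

Answer: (0, 8)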